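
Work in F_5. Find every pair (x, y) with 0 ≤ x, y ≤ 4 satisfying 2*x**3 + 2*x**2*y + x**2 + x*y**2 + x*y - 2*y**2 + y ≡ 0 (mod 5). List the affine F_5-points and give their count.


Affine F_5-points: {(0, 0), (0, 3), (2, 0)}; count = 3.

For each of the 25 pairs (x, y) ∈ F_5², evaluate f(x, y) mod 5. Record the zeros.
  x = 0: [0↦0, 1↦4, 2↦4, 3↦0, 4↦2]  zeros at y ∈ {0, 3}
  x = 1: [0↦3, 1↦1, 2↦2, 3↦1, 4↦3]  zeros at y ∈ ∅
  x = 2: [0↦0, 1↦1, 2↦2, 3↦3, 4↦4]  zeros at y ∈ {0}
  x = 3: [0↦3, 1↦1, 2↦1, 3↦3, 4↦2]  zeros at y ∈ ∅
  x = 4: [0↦4, 1↦3, 2↦1, 3↦3, 4↦4]  zeros at y ∈ ∅
Collecting zeros: affine points = {(0, 0), (0, 3), (2, 0)}.
Total count |C(F_5)_aff| = 3.


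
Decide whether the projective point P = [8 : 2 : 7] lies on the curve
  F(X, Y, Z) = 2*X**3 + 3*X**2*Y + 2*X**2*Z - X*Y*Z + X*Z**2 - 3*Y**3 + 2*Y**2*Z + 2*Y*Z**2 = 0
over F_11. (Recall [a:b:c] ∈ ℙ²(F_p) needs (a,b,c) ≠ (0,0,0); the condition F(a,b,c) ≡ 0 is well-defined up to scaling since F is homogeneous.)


F(8,2,7) ≡ 7 (mod 11); P is NOT on the curve.

Evaluate F(8, 2, 7) term-by-term (mod 11).
  2*X**3 ↦ 2·512·1·1 = 1024
  3*X**2*Y ↦ 3·64·2·1 = 384
  2*X**2*Z ↦ 2·64·1·7 = 896
  -X*Y*Z ↦ -1·8·2·7 = -112
  X*Z**2 ↦ 1·8·1·49 = 392
  -3*Y**3 ↦ -3·1·8·1 = -24
  2*Y**2*Z ↦ 2·1·4·7 = 56
  2*Y*Z**2 ↦ 2·1·2·49 = 196
Sum: F(8, 2, 7) = (1024) + (384) + (896) + (-112) + (392) + (-24) + (56) + (196) = 2812.
Reducing mod 11: 2812 ≡ 7 (mod 11).
Since F(a, b, c) ≡ 7 ≠ 0 (mod 11), P does NOT lie on the curve.


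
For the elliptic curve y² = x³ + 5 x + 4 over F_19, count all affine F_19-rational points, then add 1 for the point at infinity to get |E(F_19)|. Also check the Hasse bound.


Affine points = {(0, 2), (0, 17), (8, 9), (8, 10), (10, 3), (10, 16), (12, 5), (12, 14), (13, 9), (13, 10), (14, 5), (14, 14), (16, 0), (17, 9), (17, 10), (18, 6), (18, 13)}; affine count = 17; |E(F_19)| = 18.

Discriminant check: Δ ∝ 4a³ + 27b² = 4·5³ + 27·4² = 4·125 + 27·16 ≡ 1 (mod 19). Nonzero ⇒ E is nonsingular.
For each x ∈ F_19, compute rhs = x³ + 5·x + 4 mod 19, then count y ∈ F_19 with y² ≡ rhs.
  x = 0: rhs = 4, matching y values: 2, 17 (2 points).
  x = 1: rhs = 10, matching y values: none (0 points).
  x = 2: rhs = 3, matching y values: none (0 points).
  x = 3: rhs = 8, matching y values: none (0 points).
  x = 4: rhs = 12, matching y values: none (0 points).
  x = 5: rhs = 2, matching y values: none (0 points).
  x = 6: rhs = 3, matching y values: none (0 points).
  x = 7: rhs = 2, matching y values: none (0 points).
  x = 8: rhs = 5, matching y values: 9, 10 (2 points).
  x = 9: rhs = 18, matching y values: none (0 points).
  x = 10: rhs = 9, matching y values: 3, 16 (2 points).
  x = 11: rhs = 3, matching y values: none (0 points).
  x = 12: rhs = 6, matching y values: 5, 14 (2 points).
  x = 13: rhs = 5, matching y values: 9, 10 (2 points).
  x = 14: rhs = 6, matching y values: 5, 14 (2 points).
  x = 15: rhs = 15, matching y values: none (0 points).
  x = 16: rhs = 0, matching y values: 0 (1 points).
  x = 17: rhs = 5, matching y values: 9, 10 (2 points).
  x = 18: rhs = 17, matching y values: 6, 13 (2 points).
Total affine count: 17.
Full point count |E(F_19)| = 17 + 1 = 18.
Hasse bound: |18 − (19+1)| = |-2| = 2 ≤ 2√19 ≈ 8.7178 ✓.


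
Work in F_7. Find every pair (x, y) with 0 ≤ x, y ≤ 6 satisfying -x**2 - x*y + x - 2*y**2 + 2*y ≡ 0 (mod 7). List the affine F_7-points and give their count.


Affine F_7-points: {(0, 0), (0, 1), (1, 0), (1, 4), (3, 4), (3, 6), (6, 6)}; count = 7.

For each of the 49 pairs (x, y) ∈ F_7², evaluate f(x, y) mod 7. Record the zeros.
  x = 0: [0↦0, 1↦0, 2↦3, 3↦2, 4↦4, 5↦2, 6↦3]  zeros at y ∈ {0, 1}
  x = 1: [0↦0, 1↦6, 2↦1, 3↦6, 4↦0, 5↦4, 6↦4]  zeros at y ∈ {0, 4}
  x = 2: [0↦5, 1↦3, 2↦4, 3↦1, 4↦1, 5↦4, 6↦3]  zeros at y ∈ ∅
  x = 3: [0↦1, 1↦5, 2↦5, 3↦1, 4↦0, 5↦2, 6↦0]  zeros at y ∈ {4, 6}
  x = 4: [0↦2, 1↦5, 2↦4, 3↦6, 4↦4, 5↦5, 6↦2]  zeros at y ∈ ∅
  x = 5: [0↦1, 1↦3, 2↦1, 3↦2, 4↦6, 5↦6, 6↦2]  zeros at y ∈ ∅
  x = 6: [0↦5, 1↦6, 2↦3, 3↦3, 4↦6, 5↦5, 6↦0]  zeros at y ∈ {6}
Collecting zeros: affine points = {(0, 0), (0, 1), (1, 0), (1, 4), (3, 4), (3, 6), (6, 6)}.
Total count |C(F_7)_aff| = 7.


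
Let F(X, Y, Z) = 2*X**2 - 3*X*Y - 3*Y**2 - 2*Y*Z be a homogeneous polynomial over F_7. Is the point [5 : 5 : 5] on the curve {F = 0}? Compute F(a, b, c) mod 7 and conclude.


F(5,5,5) ≡ 4 (mod 7); P is NOT on the curve.

Evaluate F(5, 5, 5) term-by-term (mod 7).
  2*X**2 ↦ 2·25·1·1 = 50
  -3*X*Y ↦ -3·5·5·1 = -75
  -3*Y**2 ↦ -3·1·25·1 = -75
  -2*Y*Z ↦ -2·1·5·5 = -50
Sum: F(5, 5, 5) = (50) + (-75) + (-75) + (-50) = -150.
Reducing mod 7: -150 ≡ 4 (mod 7).
Since F(a, b, c) ≡ 4 ≠ 0 (mod 7), P does NOT lie on the curve.


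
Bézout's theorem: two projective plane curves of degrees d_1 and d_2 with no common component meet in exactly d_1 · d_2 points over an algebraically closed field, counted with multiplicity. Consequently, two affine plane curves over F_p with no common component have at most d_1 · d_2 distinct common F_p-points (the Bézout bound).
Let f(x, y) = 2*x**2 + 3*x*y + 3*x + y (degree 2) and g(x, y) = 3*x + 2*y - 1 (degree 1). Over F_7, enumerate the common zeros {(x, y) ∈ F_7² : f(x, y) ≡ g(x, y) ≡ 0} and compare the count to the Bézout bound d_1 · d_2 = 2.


Common zeros: {(2, 1)}; count = 1; Bézout bound = 2.

deg(f) = 2, deg(g) = 1, so Bézout bound = 2.
Scan x ∈ F_7. For each x, list the y ∈ F_7 with f(x, y) ≡ 0 and those with g(x, y) ≡ 0 (mod 7); the common zeros in that column are the intersection.
  x = 0: f ≡ 0 at y ∈ {0}; g ≡ 0 at y ∈ {4}; common: ∅.
  x = 1: f ≡ 0 at y ∈ {4}; g ≡ 0 at y ∈ {6}; common: ∅.
  x = 2: f ≡ 0 at y ∈ {0, 1, 2, 3, 4, 5, 6}; g ≡ 0 at y ∈ {1}; common: {1}.
  x = 3: f ≡ 0 at y ∈ {5}; g ≡ 0 at y ∈ {3}; common: ∅.
  x = 4: f ≡ 0 at y ∈ {2}; g ≡ 0 at y ∈ {5}; common: ∅.
  x = 5: f ≡ 0 at y ∈ {6}; g ≡ 0 at y ∈ {0}; common: ∅.
  x = 6: f ≡ 0 at y ∈ {3}; g ≡ 0 at y ∈ {2}; common: ∅.
Collecting: common zeros = {(2, 1)}, so the count is 1.
Comparison with the Bézout bound: 1 ≤ 2 = deg(f)·deg(g), as expected for curves with no common component (the affine F_7-count falls short of the bound because intersections may lie at infinity, over extension fields, or carry multiplicity).


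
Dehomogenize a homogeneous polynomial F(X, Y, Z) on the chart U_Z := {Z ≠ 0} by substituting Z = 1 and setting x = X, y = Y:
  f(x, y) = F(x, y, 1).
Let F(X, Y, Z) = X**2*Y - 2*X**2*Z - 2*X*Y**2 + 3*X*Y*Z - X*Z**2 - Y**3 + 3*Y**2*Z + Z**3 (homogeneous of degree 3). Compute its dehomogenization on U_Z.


f(x, y) = x**2*y - 2*x**2 - 2*x*y**2 + 3*x*y - x - y**3 + 3*y**2 + 1

On U_Z we set Z = 1. Each monomial c·X^i·Y^j·Z^k in F becomes c·x^i·y^j·1^k = c·x^i·y^j.
Substituting Z = 1: F(X, Y, 1) = x**2*y - 2*x**2 - 2*x*y**2 + 3*x*y - x - y**3 + 3*y**2 + 1.
Note: deg(f) ≤ deg(F) = 3; strict inequality happens when F is divisible by Z (lost terms).


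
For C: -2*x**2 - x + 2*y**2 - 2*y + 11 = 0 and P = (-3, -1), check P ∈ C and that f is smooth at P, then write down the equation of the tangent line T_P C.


Tangent line at P: 11*x - 6*y + 27 = 0.

Step 1: f(-3, -1) = 0, so P lies on C.
Step 2: partial derivatives
  f_x(x, y) = -4*x - 1, f_y(x, y) = 4*y - 2.
  f_x(P) = 11, f_y(P) = -6 (gradient nonzero, so P is smooth).
Step 3: tangent line at P: 11·(x − -3) + -6·(y − -1) = 0.
Expanding: 11*x - 6*y + 27 = 0.


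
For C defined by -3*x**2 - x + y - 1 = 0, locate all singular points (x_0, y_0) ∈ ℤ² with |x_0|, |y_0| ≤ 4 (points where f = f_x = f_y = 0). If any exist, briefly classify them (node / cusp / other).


No singular points in the scanned grid; C is smooth there.

Compute partial derivatives:
  f_x = -6*x - 1.
  f_y = 1.
f_y = 1 is a nonzero constant, so f_y never vanishes: no point (x, y) can satisfy f = f_x = f_y = 0. In particular no (x, y) ∈ {−4, ..., 4}² is singular; the curve is smooth.


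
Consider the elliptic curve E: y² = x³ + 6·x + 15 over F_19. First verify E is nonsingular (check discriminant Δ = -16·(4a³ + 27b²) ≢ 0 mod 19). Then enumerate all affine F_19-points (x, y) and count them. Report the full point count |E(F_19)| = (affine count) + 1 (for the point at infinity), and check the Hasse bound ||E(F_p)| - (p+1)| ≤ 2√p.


Affine points = {(2, 4), (2, 15), (6, 1), (6, 18), (7, 1), (7, 18), (8, 9), (8, 10), (9, 0), (10, 7), (10, 12), (11, 5), (11, 14)}; affine count = 13; |E(F_19)| = 14.

Discriminant check: Δ ∝ 4a³ + 27b² = 4·6³ + 27·15² = 4·216 + 27·225 ≡ 4 (mod 19). Nonzero ⇒ E is nonsingular.
For each x ∈ F_19, compute rhs = x³ + 6·x + 15 mod 19, then count y ∈ F_19 with y² ≡ rhs.
  x = 0: rhs = 15, matching y values: none (0 points).
  x = 1: rhs = 3, matching y values: none (0 points).
  x = 2: rhs = 16, matching y values: 4, 15 (2 points).
  x = 3: rhs = 3, matching y values: none (0 points).
  x = 4: rhs = 8, matching y values: none (0 points).
  x = 5: rhs = 18, matching y values: none (0 points).
  x = 6: rhs = 1, matching y values: 1, 18 (2 points).
  x = 7: rhs = 1, matching y values: 1, 18 (2 points).
  x = 8: rhs = 5, matching y values: 9, 10 (2 points).
  x = 9: rhs = 0, matching y values: 0 (1 points).
  x = 10: rhs = 11, matching y values: 7, 12 (2 points).
  x = 11: rhs = 6, matching y values: 5, 14 (2 points).
  x = 12: rhs = 10, matching y values: none (0 points).
  x = 13: rhs = 10, matching y values: none (0 points).
  x = 14: rhs = 12, matching y values: none (0 points).
  x = 15: rhs = 3, matching y values: none (0 points).
  x = 16: rhs = 8, matching y values: none (0 points).
  x = 17: rhs = 14, matching y values: none (0 points).
  x = 18: rhs = 8, matching y values: none (0 points).
Total affine count: 13.
Full point count |E(F_19)| = 13 + 1 = 14.
Hasse bound: |14 − (19+1)| = |-6| = 6 ≤ 2√19 ≈ 8.7178 ✓.


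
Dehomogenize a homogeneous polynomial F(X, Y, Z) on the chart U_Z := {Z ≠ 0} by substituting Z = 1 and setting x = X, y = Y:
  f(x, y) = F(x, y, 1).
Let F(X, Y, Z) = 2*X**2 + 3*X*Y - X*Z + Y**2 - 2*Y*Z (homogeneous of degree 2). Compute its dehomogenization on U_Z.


f(x, y) = 2*x**2 + 3*x*y - x + y**2 - 2*y

On U_Z we set Z = 1. Each monomial c·X^i·Y^j·Z^k in F becomes c·x^i·y^j·1^k = c·x^i·y^j.
Substituting Z = 1: F(X, Y, 1) = 2*x**2 + 3*x*y - x + y**2 - 2*y.
Note: deg(f) ≤ deg(F) = 2; strict inequality happens when F is divisible by Z (lost terms).


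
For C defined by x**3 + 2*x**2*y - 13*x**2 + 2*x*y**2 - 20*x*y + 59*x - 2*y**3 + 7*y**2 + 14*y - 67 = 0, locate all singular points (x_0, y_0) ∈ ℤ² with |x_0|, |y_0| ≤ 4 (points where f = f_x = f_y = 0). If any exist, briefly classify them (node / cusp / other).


Singular points: {(3, 2)}; classification: cusp.

Compute partial derivatives:
  f_x = 3*x**2 + 4*x*y - 26*x + 2*y**2 - 20*y + 59.
  f_y = 2*x**2 + 4*x*y - 20*x - 6*y**2 + 14*y + 14.
Scan x_0 ∈ {−4, ..., 4}. For each x_0, f_y(x_0, y) is a polynomial in y; find its integer roots y ∈ {−4, ..., 4}, then test f_x and f at those candidates.
  x = -4: f_y(-4, y) = -6*y**2 - 2*y + 126; no integer root y with |y| ≤ 4.
  x = -3: f_y(-3, y) = -6*y**2 + 2*y + 92; no integer root y with |y| ≤ 4.
  x = -2: f_y(-2, y) = -6*y**2 + 6*y + 62; no integer root y with |y| ≤ 4.
  x = -1: f_y(-1, y) = -6*y**2 + 10*y + 36; no integer root y with |y| ≤ 4.
  x = 0: f_y(0, y) = -6*y**2 + 14*y + 14; no integer root y with |y| ≤ 4.
  x = 1: f_y(1, y) = -6*y**2 + 18*y - 4; no integer root y with |y| ≤ 4.
  x = 2: f_y(2, y) = -6*y**2 + 22*y - 18; no integer root y with |y| ≤ 4.
  x = 3: f_y(3, y) = -6*y**2 + 26*y - 28; vanishes at y ∈ {2}. (3, 2): f_x = 0, f = 0 — SINGULAR.
  x = 4: f_y(4, y) = -6*y**2 + 30*y - 34; no integer root y with |y| ≤ 4.
Only singular point on the grid: (3, 2).
Classify: substitute x = 3 + u, y = 2 + v and expand: f = u**3 + 2*u**2*v + 2*u*v**2 - 2*v**3 + v**2.
No constant or linear terms (consistent with a singular point). Quadratic part: v**2. Cubic part: u**3 + 2*u**2*v + 2*u*v**2 - 2*v**3.
The quadratic part v**2 is a perfect square, so there is a single (double) tangent line v = 0, i.e. y = 2. Restricting the cubic part to that line (v = 0) leaves u**3 ≠ 0, so f is not divisible by v and the branch is v² ≈ -u**3 to lowest order — this is a cusp.
Classification: cusp.


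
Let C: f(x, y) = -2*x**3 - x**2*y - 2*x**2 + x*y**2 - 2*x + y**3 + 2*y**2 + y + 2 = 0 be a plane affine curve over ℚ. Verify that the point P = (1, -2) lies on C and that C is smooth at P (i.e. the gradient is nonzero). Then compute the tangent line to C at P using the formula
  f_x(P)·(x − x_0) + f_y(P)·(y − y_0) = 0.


Tangent line at P: 4 - 4*x = 0.

Step 1: f(1, -2) = 0, so P lies on C.
Step 2: partial derivatives
  f_x(x, y) = -6*x**2 - 2*x*y - 4*x + y**2 - 2, f_y(x, y) = -x**2 + 2*x*y + 3*y**2 + 4*y + 1.
  f_x(P) = -4, f_y(P) = 0 (gradient nonzero, so P is smooth).
Step 3: tangent line at P: -4·(x − 1) + 0·(y − -2) = 0.
Expanding: 4 - 4*x = 0.


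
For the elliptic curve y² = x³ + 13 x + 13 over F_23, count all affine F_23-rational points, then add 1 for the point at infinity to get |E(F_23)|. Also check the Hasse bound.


Affine points = {(0, 6), (0, 17), (1, 2), (1, 21), (2, 1), (2, 22), (6, 10), (6, 13), (8, 10), (8, 13), (9, 10), (9, 13), (10, 4), (10, 19), (14, 8), (14, 15), (15, 8), (15, 15), (16, 4), (16, 19), (17, 8), (17, 15), (19, 9), (19, 14), (20, 4), (20, 19), (21, 5), (21, 18)}; affine count = 28; |E(F_23)| = 29.

Discriminant check: Δ ∝ 4a³ + 27b² = 4·13³ + 27·13² = 4·2197 + 27·169 ≡ 11 (mod 23). Nonzero ⇒ E is nonsingular.
For each x ∈ F_23, compute rhs = x³ + 13·x + 13 mod 23, then count y ∈ F_23 with y² ≡ rhs.
  x = 0: rhs = 13, matching y values: 6, 17 (2 points).
  x = 1: rhs = 4, matching y values: 2, 21 (2 points).
  x = 2: rhs = 1, matching y values: 1, 22 (2 points).
  x = 3: rhs = 10, matching y values: none (0 points).
  x = 4: rhs = 14, matching y values: none (0 points).
  x = 5: rhs = 19, matching y values: none (0 points).
  x = 6: rhs = 8, matching y values: 10, 13 (2 points).
  x = 7: rhs = 10, matching y values: none (0 points).
  x = 8: rhs = 8, matching y values: 10, 13 (2 points).
  x = 9: rhs = 8, matching y values: 10, 13 (2 points).
  x = 10: rhs = 16, matching y values: 4, 19 (2 points).
  x = 11: rhs = 15, matching y values: none (0 points).
  x = 12: rhs = 11, matching y values: none (0 points).
  x = 13: rhs = 10, matching y values: none (0 points).
  x = 14: rhs = 18, matching y values: 8, 15 (2 points).
  x = 15: rhs = 18, matching y values: 8, 15 (2 points).
  x = 16: rhs = 16, matching y values: 4, 19 (2 points).
  x = 17: rhs = 18, matching y values: 8, 15 (2 points).
  x = 18: rhs = 7, matching y values: none (0 points).
  x = 19: rhs = 12, matching y values: 9, 14 (2 points).
  x = 20: rhs = 16, matching y values: 4, 19 (2 points).
  x = 21: rhs = 2, matching y values: 5, 18 (2 points).
  x = 22: rhs = 22, matching y values: none (0 points).
Total affine count: 28.
Full point count |E(F_23)| = 28 + 1 = 29.
Hasse bound: |29 − (23+1)| = |5| = 5 ≤ 2√23 ≈ 9.5917 ✓.


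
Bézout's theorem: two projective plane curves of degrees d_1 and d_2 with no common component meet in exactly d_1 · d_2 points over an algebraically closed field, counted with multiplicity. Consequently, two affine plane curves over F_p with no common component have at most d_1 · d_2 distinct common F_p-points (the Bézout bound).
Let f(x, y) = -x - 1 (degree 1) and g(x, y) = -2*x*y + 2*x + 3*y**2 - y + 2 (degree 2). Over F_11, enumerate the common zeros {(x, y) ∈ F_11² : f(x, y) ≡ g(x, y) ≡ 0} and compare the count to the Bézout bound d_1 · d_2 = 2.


Common zeros: {(10, 0), (10, 7)}; count = 2; Bézout bound = 2.

deg(f) = 1, deg(g) = 2, so Bézout bound = 2.
Scan x ∈ F_11. For each x, list the y ∈ F_11 with f(x, y) ≡ 0 and those with g(x, y) ≡ 0 (mod 11); the common zeros in that column are the intersection.
  x = 0: f ≡ 0 at y ∈ ∅; g ≡ 0 at y ∈ ∅; common: ∅.
  x = 1: f ≡ 0 at y ∈ ∅; g ≡ 0 at y ∈ {3, 9}; common: ∅.
  x = 2: f ≡ 0 at y ∈ ∅; g ≡ 0 at y ∈ ∅; common: ∅.
  x = 3: f ≡ 0 at y ∈ ∅; g ≡ 0 at y ∈ ∅; common: ∅.
  x = 4: f ≡ 0 at y ∈ ∅; g ≡ 0 at y ∈ {4, 10}; common: ∅.
  x = 5: f ≡ 0 at y ∈ ∅; g ≡ 0 at y ∈ ∅; common: ∅.
  x = 6: f ≡ 0 at y ∈ ∅; g ≡ 0 at y ∈ {2, 6}; common: ∅.
  x = 7: f ≡ 0 at y ∈ ∅; g ≡ 0 at y ∈ {8}; common: ∅.
  x = 8: f ≡ 0 at y ∈ ∅; g ≡ 0 at y ∈ ∅; common: ∅.
  x = 9: f ≡ 0 at y ∈ ∅; g ≡ 0 at y ∈ {5}; common: ∅.
  x = 10: f ≡ 0 at y ∈ {0, 1, 2, 3, 4, 5, 6, 7, 8, 9, 10}; g ≡ 0 at y ∈ {0, 7}; common: {0, 7}.
Collecting: common zeros = {(10, 0), (10, 7)}, so the count is 2.
Comparison with the Bézout bound: 2 ≤ 2 = deg(f)·deg(g), as expected for curves with no common component (the bound is attained).


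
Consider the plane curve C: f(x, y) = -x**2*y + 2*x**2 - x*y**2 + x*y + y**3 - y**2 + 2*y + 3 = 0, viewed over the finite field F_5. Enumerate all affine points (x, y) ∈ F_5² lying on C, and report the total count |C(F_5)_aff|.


Affine F_5-points: {(0, 1), (1, 0), (1, 3), (1, 4), (3, 2), (3, 3), (3, 4), (4, 0)}; count = 8.

For each of the 25 pairs (x, y) ∈ F_5², evaluate f(x, y) mod 5. Record the zeros.
  x = 0: [0↦3, 1↦0, 2↦1, 3↦2, 4↦4]  zeros at y ∈ {1}
  x = 1: [0↦0, 1↦1, 2↦4, 3↦0, 4↦0]  zeros at y ∈ {0, 3, 4}
  x = 2: [0↦1, 1↦4, 2↦2, 3↦1, 4↦2]  zeros at y ∈ ∅
  x = 3: [0↦1, 1↦4, 2↦0, 3↦0, 4↦0]  zeros at y ∈ {2, 3, 4}
  x = 4: [0↦0, 1↦1, 2↦3, 3↦2, 4↦4]  zeros at y ∈ {0}
Collecting zeros: affine points = {(0, 1), (1, 0), (1, 3), (1, 4), (3, 2), (3, 3), (3, 4), (4, 0)}.
Total count |C(F_5)_aff| = 8.


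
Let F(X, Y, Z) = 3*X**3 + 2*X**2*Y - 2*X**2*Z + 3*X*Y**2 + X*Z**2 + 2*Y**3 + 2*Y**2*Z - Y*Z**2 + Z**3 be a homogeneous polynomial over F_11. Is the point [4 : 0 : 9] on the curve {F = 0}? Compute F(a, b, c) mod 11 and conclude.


F(4,0,9) ≡ 0 (mod 11); P is on the curve.

Evaluate F(4, 0, 9) term-by-term (mod 11).
  3*X**3 ↦ 3·64·1·1 = 192
  2*X**2*Y ↦ 2·16·0·1 = 0
  -2*X**2*Z ↦ -2·16·1·9 = -288
  3*X*Y**2 ↦ 3·4·0·1 = 0
  X*Z**2 ↦ 1·4·1·81 = 324
  2*Y**3 ↦ 2·1·0·1 = 0
  2*Y**2*Z ↦ 2·1·0·9 = 0
  -Y*Z**2 ↦ -1·1·0·81 = 0
  Z**3 ↦ 1·1·1·729 = 729
Sum: F(4, 0, 9) = (192) + (0) + (-288) + (0) + (324) + (0) + (0) + (0) + (729) = 957.
Reducing mod 11: 957 ≡ 0 (mod 11).
Since F(a, b, c) ≡ 0 (mod 11), P lies on the curve.


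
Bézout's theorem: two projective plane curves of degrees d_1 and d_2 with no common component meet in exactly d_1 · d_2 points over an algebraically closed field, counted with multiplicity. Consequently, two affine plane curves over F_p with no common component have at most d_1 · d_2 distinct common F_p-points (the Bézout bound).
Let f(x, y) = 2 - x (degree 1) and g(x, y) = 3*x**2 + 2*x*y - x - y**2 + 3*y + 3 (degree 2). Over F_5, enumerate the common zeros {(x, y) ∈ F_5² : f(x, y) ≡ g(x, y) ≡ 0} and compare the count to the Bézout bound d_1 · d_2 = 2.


Common zeros: {(2, 3), (2, 4)}; count = 2; Bézout bound = 2.

deg(f) = 1, deg(g) = 2, so Bézout bound = 2.
Scan x ∈ F_5. For each x, list the y ∈ F_5 with f(x, y) ≡ 0 and those with g(x, y) ≡ 0 (mod 5); the common zeros in that column are the intersection.
  x = 0: f ≡ 0 at y ∈ ∅; g ≡ 0 at y ∈ {1, 2}; common: ∅.
  x = 1: f ≡ 0 at y ∈ ∅; g ≡ 0 at y ∈ {0}; common: ∅.
  x = 2: f ≡ 0 at y ∈ {0, 1, 2, 3, 4}; g ≡ 0 at y ∈ {3, 4}; common: {3, 4}.
  x = 3: f ≡ 0 at y ∈ ∅; g ≡ 0 at y ∈ {1, 3}; common: ∅.
  x = 4: f ≡ 0 at y ∈ ∅; g ≡ 0 at y ∈ {2, 4}; common: ∅.
Collecting: common zeros = {(2, 3), (2, 4)}, so the count is 2.
Comparison with the Bézout bound: 2 ≤ 2 = deg(f)·deg(g), as expected for curves with no common component (the bound is attained).


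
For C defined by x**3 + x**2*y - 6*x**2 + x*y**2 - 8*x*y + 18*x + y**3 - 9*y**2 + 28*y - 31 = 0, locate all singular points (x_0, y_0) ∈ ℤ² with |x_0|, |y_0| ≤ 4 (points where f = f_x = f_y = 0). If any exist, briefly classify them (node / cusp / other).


Singular points: {(1, 3)}; classification: cusp.

Compute partial derivatives:
  f_x = 3*x**2 + 2*x*y - 12*x + y**2 - 8*y + 18.
  f_y = x**2 + 2*x*y - 8*x + 3*y**2 - 18*y + 28.
Scan x_0 ∈ {−4, ..., 4}. For each x_0, f_y(x_0, y) is a polynomial in y; find its integer roots y ∈ {−4, ..., 4}, then test f_x and f at those candidates.
  x = -4: f_y(-4, y) = 3*y**2 - 26*y + 76; no integer root y with |y| ≤ 4.
  x = -3: f_y(-3, y) = 3*y**2 - 24*y + 61; no integer root y with |y| ≤ 4.
  x = -2: f_y(-2, y) = 3*y**2 - 22*y + 48; no integer root y with |y| ≤ 4.
  x = -1: f_y(-1, y) = 3*y**2 - 20*y + 37; no integer root y with |y| ≤ 4.
  x = 0: f_y(0, y) = 3*y**2 - 18*y + 28; no integer root y with |y| ≤ 4.
  x = 1: f_y(1, y) = 3*y**2 - 16*y + 21; vanishes at y ∈ {3}. (1, 3): f_x = 0, f = 0 — SINGULAR.
  x = 2: f_y(2, y) = 3*y**2 - 14*y + 16; vanishes at y ∈ {2}. (2, 2): f_x = 2 ≠ 0.
  x = 3: f_y(3, y) = 3*y**2 - 12*y + 13; no integer root y with |y| ≤ 4.
  x = 4: f_y(4, y) = 3*y**2 - 10*y + 12; no integer root y with |y| ≤ 4.
Only singular point on the grid: (1, 3).
Classify: substitute x = 1 + u, y = 3 + v and expand: f = u**3 + u**2*v + u*v**2 + v**3 + v**2.
No constant or linear terms (consistent with a singular point). Quadratic part: v**2. Cubic part: u**3 + u**2*v + u*v**2 + v**3.
The quadratic part v**2 is a perfect square, so there is a single (double) tangent line v = 0, i.e. y = 3. Restricting the cubic part to that line (v = 0) leaves u**3 ≠ 0, so f is not divisible by v and the branch is v² ≈ -u**3 to lowest order — this is a cusp.
Classification: cusp.


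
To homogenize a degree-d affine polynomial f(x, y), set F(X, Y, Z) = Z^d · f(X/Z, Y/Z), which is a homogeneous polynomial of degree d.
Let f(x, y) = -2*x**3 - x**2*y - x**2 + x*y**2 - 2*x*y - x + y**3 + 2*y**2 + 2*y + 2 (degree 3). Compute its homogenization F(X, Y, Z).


F(X, Y, Z) = -2*X**3 - X**2*Y - X**2*Z + X*Y**2 - 2*X*Y*Z - X*Z**2 + Y**3 + 2*Y**2*Z + 2*Y*Z**2 + 2*Z**3

deg(f) = 3.
Substitute x = X/Z, y = Y/Z into f, then multiply by Z^3.
  monomial -2·x^3·y^0 ↦ -2·X^3·Y^0·Z^0.
  monomial -1·x^2·y^1 ↦ -1·X^2·Y^1·Z^0.
  monomial -1·x^2·y^0 ↦ -1·X^2·Y^0·Z^1.
  monomial 1·x^1·y^2 ↦ 1·X^1·Y^2·Z^0.
  monomial -2·x^1·y^1 ↦ -2·X^1·Y^1·Z^1.
  monomial -1·x^1·y^0 ↦ -1·X^1·Y^0·Z^2.
  monomial 1·x^0·y^3 ↦ 1·X^0·Y^3·Z^0.
  monomial 2·x^0·y^2 ↦ 2·X^0·Y^2·Z^1.
  monomial 2·x^0·y^1 ↦ 2·X^0·Y^1·Z^2.
  monomial 2·x^0·y^0 ↦ 2·X^0·Y^0·Z^3.
Collecting: F(X, Y, Z) = -2*X**3 - X**2*Y - X**2*Z + X*Y**2 - 2*X*Y*Z - X*Z**2 + Y**3 + 2*Y**2*Z + 2*Y*Z**2 + 2*Z**3.


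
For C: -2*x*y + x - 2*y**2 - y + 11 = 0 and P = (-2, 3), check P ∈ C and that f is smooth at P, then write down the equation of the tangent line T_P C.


Tangent line at P: -5*x - 9*y + 17 = 0.

Step 1: f(-2, 3) = 0, so P lies on C.
Step 2: partial derivatives
  f_x(x, y) = 1 - 2*y, f_y(x, y) = -2*x - 4*y - 1.
  f_x(P) = -5, f_y(P) = -9 (gradient nonzero, so P is smooth).
Step 3: tangent line at P: -5·(x − -2) + -9·(y − 3) = 0.
Expanding: -5*x - 9*y + 17 = 0.


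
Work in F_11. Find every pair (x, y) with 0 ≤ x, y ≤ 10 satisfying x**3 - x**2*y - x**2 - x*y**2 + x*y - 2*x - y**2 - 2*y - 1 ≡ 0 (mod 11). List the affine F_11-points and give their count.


Affine F_11-points: {(0, 10), (2, 7), (2, 10), (3, 0), (3, 9), (8, 3), (8, 4), (9, 9), (9, 10), (10, 8)}; count = 10.

For each of the 121 pairs (x, y) ∈ F_11², evaluate f(x, y) mod 11. Record the zeros.
  x = 0: [0↦10, 1↦7, 2↦2, 3↦6, 4↦8, 5↦8, 6↦6, 7↦2, 8↦7, 9↦10, 10↦0]  zeros at y ∈ {10}
  x = 1: [0↦8, 1↦4, 2↦7, 3↦6, 4↦1, 5↦3, 6↦1, 7↦6, 8↦7, 9↦4, 10↦8]  zeros at y ∈ ∅
  x = 2: [0↦10, 1↦3, 2↦1, 3↦4, 4↦1, 5↦3, 6↦10, 7↦0, 8↦6, 9↦6, 10↦0]  zeros at y ∈ {7, 10}
  x = 3: [0↦0, 1↦10, 2↦1, 3↦6, 4↦3, 5↦3, 6↦6, 7↦1, 8↦10, 9↦0, 10↦4]  zeros at y ∈ {0, 9}
  x = 4: [0↦6, 1↦9, 2↦2, 3↦7, 4↦2, 5↦9, 6↦6, 7↦4, 8↦3, 9↦3, 10↦4]  zeros at y ∈ ∅
  x = 5: [0↦1, 1↦6, 2↦10, 3↦2, 4↦4, 5↦5, 6↦5, 7↦4, 8↦2, 9↦10, 10↦6]  zeros at y ∈ ∅
  x = 6: [0↦2, 1↦7, 2↦9, 3↦8, 4↦4, 5↦8, 6↦9, 7↦7, 8↦2, 9↦5, 10↦5]  zeros at y ∈ ∅
  x = 7: [0↦4, 1↦7, 2↦5, 3↦9, 4↦8, 5↦2, 6↦2, 7↦8, 8↦9, 9↦5, 10↦7]  zeros at y ∈ ∅
  x = 8: [0↦2, 1↦1, 2↦4, 3↦0, 4↦0, 5↦4, 6↦1, 7↦2, 8↦7, 9↦5, 10↦7]  zeros at y ∈ {3, 4}
  x = 9: [0↦2, 1↦6, 2↦1, 3↦9, 4↦8, 5↦9, 6↦1, 7↦6, 8↦2, 9↦0, 10↦0]  zeros at y ∈ {9, 10}
  x = 10: [0↦10, 1↦6, 2↦2, 3↦9, 4↦5, 5↦1, 6↦8, 7↦4, 8↦0, 9↦7, 10↦3]  zeros at y ∈ {8}
Collecting zeros: affine points = {(0, 10), (2, 7), (2, 10), (3, 0), (3, 9), (8, 3), (8, 4), (9, 9), (9, 10), (10, 8)}.
Total count |C(F_11)_aff| = 10.


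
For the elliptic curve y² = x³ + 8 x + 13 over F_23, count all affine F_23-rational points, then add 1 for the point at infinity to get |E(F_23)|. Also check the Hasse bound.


Affine points = {(0, 6), (0, 17), (3, 8), (3, 15), (6, 1), (6, 22), (9, 3), (9, 20), (10, 9), (10, 14), (11, 11), (11, 12), (15, 9), (15, 14), (17, 5), (17, 18), (18, 3), (18, 20), (19, 3), (19, 20), (20, 10), (20, 13), (21, 9), (21, 14), (22, 2), (22, 21)}; affine count = 26; |E(F_23)| = 27.

Discriminant check: Δ ∝ 4a³ + 27b² = 4·8³ + 27·13² = 4·512 + 27·169 ≡ 10 (mod 23). Nonzero ⇒ E is nonsingular.
For each x ∈ F_23, compute rhs = x³ + 8·x + 13 mod 23, then count y ∈ F_23 with y² ≡ rhs.
  x = 0: rhs = 13, matching y values: 6, 17 (2 points).
  x = 1: rhs = 22, matching y values: none (0 points).
  x = 2: rhs = 14, matching y values: none (0 points).
  x = 3: rhs = 18, matching y values: 8, 15 (2 points).
  x = 4: rhs = 17, matching y values: none (0 points).
  x = 5: rhs = 17, matching y values: none (0 points).
  x = 6: rhs = 1, matching y values: 1, 22 (2 points).
  x = 7: rhs = 21, matching y values: none (0 points).
  x = 8: rhs = 14, matching y values: none (0 points).
  x = 9: rhs = 9, matching y values: 3, 20 (2 points).
  x = 10: rhs = 12, matching y values: 9, 14 (2 points).
  x = 11: rhs = 6, matching y values: 11, 12 (2 points).
  x = 12: rhs = 20, matching y values: none (0 points).
  x = 13: rhs = 14, matching y values: none (0 points).
  x = 14: rhs = 17, matching y values: none (0 points).
  x = 15: rhs = 12, matching y values: 9, 14 (2 points).
  x = 16: rhs = 5, matching y values: none (0 points).
  x = 17: rhs = 2, matching y values: 5, 18 (2 points).
  x = 18: rhs = 9, matching y values: 3, 20 (2 points).
  x = 19: rhs = 9, matching y values: 3, 20 (2 points).
  x = 20: rhs = 8, matching y values: 10, 13 (2 points).
  x = 21: rhs = 12, matching y values: 9, 14 (2 points).
  x = 22: rhs = 4, matching y values: 2, 21 (2 points).
Total affine count: 26.
Full point count |E(F_23)| = 26 + 1 = 27.
Hasse bound: |27 − (23+1)| = |3| = 3 ≤ 2√23 ≈ 9.5917 ✓.


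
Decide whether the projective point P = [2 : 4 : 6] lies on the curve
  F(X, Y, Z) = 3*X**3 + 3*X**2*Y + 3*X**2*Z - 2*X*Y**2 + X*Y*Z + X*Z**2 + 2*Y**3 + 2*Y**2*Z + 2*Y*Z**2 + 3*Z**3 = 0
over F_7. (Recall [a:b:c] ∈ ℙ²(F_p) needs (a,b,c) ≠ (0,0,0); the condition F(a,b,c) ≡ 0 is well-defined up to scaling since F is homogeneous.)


F(2,4,6) ≡ 0 (mod 7); P is on the curve.

Evaluate F(2, 4, 6) term-by-term (mod 7).
  3*X**3 ↦ 3·8·1·1 = 24
  3*X**2*Y ↦ 3·4·4·1 = 48
  3*X**2*Z ↦ 3·4·1·6 = 72
  -2*X*Y**2 ↦ -2·2·16·1 = -64
  X*Y*Z ↦ 1·2·4·6 = 48
  X*Z**2 ↦ 1·2·1·36 = 72
  2*Y**3 ↦ 2·1·64·1 = 128
  2*Y**2*Z ↦ 2·1·16·6 = 192
  2*Y*Z**2 ↦ 2·1·4·36 = 288
  3*Z**3 ↦ 3·1·1·216 = 648
Sum: F(2, 4, 6) = (24) + (48) + (72) + (-64) + (48) + (72) + (128) + (192) + (288) + (648) = 1456.
Reducing mod 7: 1456 ≡ 0 (mod 7).
Since F(a, b, c) ≡ 0 (mod 7), P lies on the curve.


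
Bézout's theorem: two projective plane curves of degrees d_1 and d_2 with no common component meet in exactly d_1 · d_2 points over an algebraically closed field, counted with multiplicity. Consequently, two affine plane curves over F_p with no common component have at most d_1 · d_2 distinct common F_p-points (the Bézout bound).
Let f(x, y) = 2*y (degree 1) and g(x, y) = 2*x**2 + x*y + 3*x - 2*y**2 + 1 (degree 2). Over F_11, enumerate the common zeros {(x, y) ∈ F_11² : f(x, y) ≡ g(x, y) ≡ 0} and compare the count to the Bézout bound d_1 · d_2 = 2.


Common zeros: {(5, 0), (10, 0)}; count = 2; Bézout bound = 2.

deg(f) = 1, deg(g) = 2, so Bézout bound = 2.
Scan x ∈ F_11. For each x, list the y ∈ F_11 with f(x, y) ≡ 0 and those with g(x, y) ≡ 0 (mod 11); the common zeros in that column are the intersection.
  x = 0: f ≡ 0 at y ∈ {0}; g ≡ 0 at y ∈ ∅; common: ∅.
  x = 1: f ≡ 0 at y ∈ {0}; g ≡ 0 at y ∈ {2, 4}; common: ∅.
  x = 2: f ≡ 0 at y ∈ {0}; g ≡ 0 at y ∈ {2, 10}; common: ∅.
  x = 3: f ≡ 0 at y ∈ {0}; g ≡ 0 at y ∈ ∅; common: ∅.
  x = 4: f ≡ 0 at y ∈ {0}; g ≡ 0 at y ∈ ∅; common: ∅.
  x = 5: f ≡ 0 at y ∈ {0}; g ≡ 0 at y ∈ {0, 8}; common: {0}.
  x = 6: f ≡ 0 at y ∈ {0}; g ≡ 0 at y ∈ {6, 8}; common: ∅.
  x = 7: f ≡ 0 at y ∈ {0}; g ≡ 0 at y ∈ ∅; common: ∅.
  x = 8: f ≡ 0 at y ∈ {0}; g ≡ 0 at y ∈ {5, 10}; common: ∅.
  x = 9: f ≡ 0 at y ∈ {0}; g ≡ 0 at y ∈ ∅; common: ∅.
  x = 10: f ≡ 0 at y ∈ {0}; g ≡ 0 at y ∈ {0, 5}; common: {0}.
Collecting: common zeros = {(5, 0), (10, 0)}, so the count is 2.
Comparison with the Bézout bound: 2 ≤ 2 = deg(f)·deg(g), as expected for curves with no common component (the bound is attained).


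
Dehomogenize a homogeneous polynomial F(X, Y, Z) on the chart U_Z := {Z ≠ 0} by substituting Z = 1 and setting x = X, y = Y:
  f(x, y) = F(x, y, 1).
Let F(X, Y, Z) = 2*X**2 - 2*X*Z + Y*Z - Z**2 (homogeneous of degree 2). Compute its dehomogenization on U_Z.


f(x, y) = 2*x**2 - 2*x + y - 1

On U_Z we set Z = 1. Each monomial c·X^i·Y^j·Z^k in F becomes c·x^i·y^j·1^k = c·x^i·y^j.
Substituting Z = 1: F(X, Y, 1) = 2*x**2 - 2*x + y - 1.
Note: deg(f) ≤ deg(F) = 2; strict inequality happens when F is divisible by Z (lost terms).


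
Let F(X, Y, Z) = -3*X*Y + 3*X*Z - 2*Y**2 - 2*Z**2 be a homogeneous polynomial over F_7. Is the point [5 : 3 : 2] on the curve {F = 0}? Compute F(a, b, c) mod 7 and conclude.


F(5,3,2) ≡ 1 (mod 7); P is NOT on the curve.

Evaluate F(5, 3, 2) term-by-term (mod 7).
  -3*X*Y ↦ -3·5·3·1 = -45
  3*X*Z ↦ 3·5·1·2 = 30
  -2*Y**2 ↦ -2·1·9·1 = -18
  -2*Z**2 ↦ -2·1·1·4 = -8
Sum: F(5, 3, 2) = (-45) + (30) + (-18) + (-8) = -41.
Reducing mod 7: -41 ≡ 1 (mod 7).
Since F(a, b, c) ≡ 1 ≠ 0 (mod 7), P does NOT lie on the curve.


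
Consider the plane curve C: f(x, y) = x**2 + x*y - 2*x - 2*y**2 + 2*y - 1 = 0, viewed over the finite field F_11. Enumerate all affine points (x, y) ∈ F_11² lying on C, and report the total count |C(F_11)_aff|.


Affine F_11-points: {(1, 3), (1, 4), (4, 1), (4, 2), (7, 2), (7, 8), (8, 1), (8, 4), (9, 3), (9, 8)}; count = 10.

For each of the 121 pairs (x, y) ∈ F_11², evaluate f(x, y) mod 11. Record the zeros.
  x = 0: [0↦10, 1↦10, 2↦6, 3↦9, 4↦8, 5↦3, 6↦5, 7↦3, 8↦8, 9↦9, 10↦6]  zeros at y ∈ ∅
  x = 1: [0↦9, 1↦10, 2↦7, 3↦0, 4↦0, 5↦7, 6↦10, 7↦9, 8↦4, 9↦6, 10↦4]  zeros at y ∈ {3, 4}
  x = 2: [0↦10, 1↦1, 2↦10, 3↦4, 4↦5, 5↦2, 6↦6, 7↦6, 8↦2, 9↦5, 10↦4]  zeros at y ∈ ∅
  x = 3: [0↦2, 1↦5, 2↦4, 3↦10, 4↦1, 5↦10, 6↦4, 7↦5, 8↦2, 9↦6, 10↦6]  zeros at y ∈ ∅
  x = 4: [0↦7, 1↦0, 2↦0, 3↦7, 4↦10, 5↦9, 6↦4, 7↦6, 8↦4, 9↦9, 10↦10]  zeros at y ∈ {1, 2}
  x = 5: [0↦3, 1↦8, 2↦9, 3↦6, 4↦10, 5↦10, 6↦6, 7↦9, 8↦8, 9↦3, 10↦5]  zeros at y ∈ ∅
  x = 6: [0↦1, 1↦7, 2↦9, 3↦7, 4↦1, 5↦2, 6↦10, 7↦3, 8↦3, 9↦10, 10↦2]  zeros at y ∈ ∅
  x = 7: [0↦1, 1↦8, 2↦0, 3↦10, 4↦5, 5↦7, 6↦5, 7↦10, 8↦0, 9↦8, 10↦1]  zeros at y ∈ {2, 8}
  x = 8: [0↦3, 1↦0, 2↦4, 3↦4, 4↦0, 5↦3, 6↦2, 7↦8, 8↦10, 9↦8, 10↦2]  zeros at y ∈ {1, 4}
  x = 9: [0↦7, 1↦5, 2↦10, 3↦0, 4↦8, 5↦1, 6↦1, 7↦8, 8↦0, 9↦10, 10↦5]  zeros at y ∈ {3, 8}
  x = 10: [0↦2, 1↦1, 2↦7, 3↦9, 4↦7, 5↦1, 6↦2, 7↦10, 8↦3, 9↦3, 10↦10]  zeros at y ∈ ∅
Collecting zeros: affine points = {(1, 3), (1, 4), (4, 1), (4, 2), (7, 2), (7, 8), (8, 1), (8, 4), (9, 3), (9, 8)}.
Total count |C(F_11)_aff| = 10.


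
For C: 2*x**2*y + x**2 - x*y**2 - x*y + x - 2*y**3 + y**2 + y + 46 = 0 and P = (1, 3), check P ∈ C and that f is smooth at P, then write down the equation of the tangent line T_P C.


Tangent line at P: 3*x - 52*y + 153 = 0.

Step 1: f(1, 3) = 0, so P lies on C.
Step 2: partial derivatives
  f_x(x, y) = 4*x*y + 2*x - y**2 - y + 1, f_y(x, y) = 2*x**2 - 2*x*y - x - 6*y**2 + 2*y + 1.
  f_x(P) = 3, f_y(P) = -52 (gradient nonzero, so P is smooth).
Step 3: tangent line at P: 3·(x − 1) + -52·(y − 3) = 0.
Expanding: 3*x - 52*y + 153 = 0.


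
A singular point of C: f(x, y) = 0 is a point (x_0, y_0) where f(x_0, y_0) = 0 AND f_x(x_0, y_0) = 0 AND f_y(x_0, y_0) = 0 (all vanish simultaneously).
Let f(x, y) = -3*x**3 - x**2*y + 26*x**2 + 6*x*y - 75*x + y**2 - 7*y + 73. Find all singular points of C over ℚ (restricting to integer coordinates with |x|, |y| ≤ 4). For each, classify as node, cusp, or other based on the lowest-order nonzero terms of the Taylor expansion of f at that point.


Singular points: {(3, -1)}; classification: cusp.

Compute partial derivatives:
  f_x = -9*x**2 - 2*x*y + 52*x + 6*y - 75.
  f_y = -x**2 + 6*x + 2*y - 7.
Scan x_0 ∈ {−4, ..., 4}. For each x_0, f_y(x_0, y) is a polynomial in y; find its integer roots y ∈ {−4, ..., 4}, then test f_x and f at those candidates.
  x = -4: f_y(-4, y) = 2*y - 47; no integer root y with |y| ≤ 4.
  x = -3: f_y(-3, y) = 2*y - 34; no integer root y with |y| ≤ 4.
  x = -2: f_y(-2, y) = 2*y - 23; no integer root y with |y| ≤ 4.
  x = -1: f_y(-1, y) = 2*y - 14; no integer root y with |y| ≤ 4.
  x = 0: f_y(0, y) = 2*y - 7; no integer root y with |y| ≤ 4.
  x = 1: f_y(1, y) = 2*y - 2; vanishes at y ∈ {1}. (1, 1): f_x = -28 ≠ 0.
  x = 2: f_y(2, y) = 2*y + 1; no integer root y with |y| ≤ 4.
  x = 3: f_y(3, y) = 2*y + 2; vanishes at y ∈ {-1}. (3, -1): f_x = 0, f = 0 — SINGULAR.
  x = 4: f_y(4, y) = 2*y + 1; no integer root y with |y| ≤ 4.
Only singular point on the grid: (3, -1).
Classify: substitute x = 3 + u, y = -1 + v and expand: f = -3*u**3 - u**2*v + v**2.
No constant or linear terms (consistent with a singular point). Quadratic part: v**2. Cubic part: -3*u**3 - u**2*v.
The quadratic part v**2 is a perfect square, so there is a single (double) tangent line v = 0, i.e. y = -1. Restricting the cubic part to that line (v = 0) leaves -3*u**3 ≠ 0, so f is not divisible by v and the branch is v² ≈ 3*u**3 to lowest order — this is a cusp.
Classification: cusp.


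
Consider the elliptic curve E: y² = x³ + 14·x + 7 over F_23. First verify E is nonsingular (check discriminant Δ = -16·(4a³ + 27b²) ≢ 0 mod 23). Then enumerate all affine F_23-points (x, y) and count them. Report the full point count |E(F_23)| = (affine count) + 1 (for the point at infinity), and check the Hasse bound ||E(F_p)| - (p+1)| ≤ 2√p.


Affine points = {(4, 9), (4, 14), (5, 8), (5, 15), (6, 10), (6, 13), (14, 7), (14, 16), (15, 2), (15, 21), (16, 7), (16, 16), (17, 11), (17, 12), (19, 5), (19, 18)}; affine count = 16; |E(F_23)| = 17.

Discriminant check: Δ ∝ 4a³ + 27b² = 4·14³ + 27·7² = 4·2744 + 27·49 ≡ 17 (mod 23). Nonzero ⇒ E is nonsingular.
For each x ∈ F_23, compute rhs = x³ + 14·x + 7 mod 23, then count y ∈ F_23 with y² ≡ rhs.
  x = 0: rhs = 7, matching y values: none (0 points).
  x = 1: rhs = 22, matching y values: none (0 points).
  x = 2: rhs = 20, matching y values: none (0 points).
  x = 3: rhs = 7, matching y values: none (0 points).
  x = 4: rhs = 12, matching y values: 9, 14 (2 points).
  x = 5: rhs = 18, matching y values: 8, 15 (2 points).
  x = 6: rhs = 8, matching y values: 10, 13 (2 points).
  x = 7: rhs = 11, matching y values: none (0 points).
  x = 8: rhs = 10, matching y values: none (0 points).
  x = 9: rhs = 11, matching y values: none (0 points).
  x = 10: rhs = 20, matching y values: none (0 points).
  x = 11: rhs = 20, matching y values: none (0 points).
  x = 12: rhs = 17, matching y values: none (0 points).
  x = 13: rhs = 17, matching y values: none (0 points).
  x = 14: rhs = 3, matching y values: 7, 16 (2 points).
  x = 15: rhs = 4, matching y values: 2, 21 (2 points).
  x = 16: rhs = 3, matching y values: 7, 16 (2 points).
  x = 17: rhs = 6, matching y values: 11, 12 (2 points).
  x = 18: rhs = 19, matching y values: none (0 points).
  x = 19: rhs = 2, matching y values: 5, 18 (2 points).
  x = 20: rhs = 7, matching y values: none (0 points).
  x = 21: rhs = 17, matching y values: none (0 points).
  x = 22: rhs = 15, matching y values: none (0 points).
Total affine count: 16.
Full point count |E(F_23)| = 16 + 1 = 17.
Hasse bound: |17 − (23+1)| = |-7| = 7 ≤ 2√23 ≈ 9.5917 ✓.


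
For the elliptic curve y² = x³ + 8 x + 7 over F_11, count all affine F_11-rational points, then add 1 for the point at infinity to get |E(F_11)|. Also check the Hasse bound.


Affine points = {(1, 4), (1, 7), (2, 3), (2, 8), (3, 5), (3, 6), (4, 2), (4, 9), (8, 0), (9, 4), (9, 7), (10, 3), (10, 8)}; affine count = 13; |E(F_11)| = 14.

Discriminant check: Δ ∝ 4a³ + 27b² = 4·8³ + 27·7² = 4·512 + 27·49 ≡ 5 (mod 11). Nonzero ⇒ E is nonsingular.
For each x ∈ F_11, compute rhs = x³ + 8·x + 7 mod 11, then count y ∈ F_11 with y² ≡ rhs.
  x = 0: rhs = 7, matching y values: none (0 points).
  x = 1: rhs = 5, matching y values: 4, 7 (2 points).
  x = 2: rhs = 9, matching y values: 3, 8 (2 points).
  x = 3: rhs = 3, matching y values: 5, 6 (2 points).
  x = 4: rhs = 4, matching y values: 2, 9 (2 points).
  x = 5: rhs = 7, matching y values: none (0 points).
  x = 6: rhs = 7, matching y values: none (0 points).
  x = 7: rhs = 10, matching y values: none (0 points).
  x = 8: rhs = 0, matching y values: 0 (1 points).
  x = 9: rhs = 5, matching y values: 4, 7 (2 points).
  x = 10: rhs = 9, matching y values: 3, 8 (2 points).
Total affine count: 13.
Full point count |E(F_11)| = 13 + 1 = 14.
Hasse bound: |14 − (11+1)| = |2| = 2 ≤ 2√11 ≈ 6.6332 ✓.


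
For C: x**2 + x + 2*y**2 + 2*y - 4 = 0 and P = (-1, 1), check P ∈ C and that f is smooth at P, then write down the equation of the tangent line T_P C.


Tangent line at P: -x + 6*y - 7 = 0.

Step 1: f(-1, 1) = 0, so P lies on C.
Step 2: partial derivatives
  f_x(x, y) = 2*x + 1, f_y(x, y) = 4*y + 2.
  f_x(P) = -1, f_y(P) = 6 (gradient nonzero, so P is smooth).
Step 3: tangent line at P: -1·(x − -1) + 6·(y − 1) = 0.
Expanding: -x + 6*y - 7 = 0.


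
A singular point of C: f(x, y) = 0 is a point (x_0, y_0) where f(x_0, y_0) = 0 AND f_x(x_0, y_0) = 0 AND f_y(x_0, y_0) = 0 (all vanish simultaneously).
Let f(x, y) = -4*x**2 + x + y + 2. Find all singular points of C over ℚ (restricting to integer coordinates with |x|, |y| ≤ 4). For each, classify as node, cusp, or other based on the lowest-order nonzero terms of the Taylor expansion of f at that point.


No singular points in the scanned grid; C is smooth there.

Compute partial derivatives:
  f_x = 1 - 8*x.
  f_y = 1.
f_y = 1 is a nonzero constant, so f_y never vanishes: no point (x, y) can satisfy f = f_x = f_y = 0. In particular no (x, y) ∈ {−4, ..., 4}² is singular; the curve is smooth.


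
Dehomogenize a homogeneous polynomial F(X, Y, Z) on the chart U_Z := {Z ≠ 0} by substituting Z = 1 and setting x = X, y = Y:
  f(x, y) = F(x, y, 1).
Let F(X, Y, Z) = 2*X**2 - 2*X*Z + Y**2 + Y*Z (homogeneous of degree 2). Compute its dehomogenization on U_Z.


f(x, y) = 2*x**2 - 2*x + y**2 + y

On U_Z we set Z = 1. Each monomial c·X^i·Y^j·Z^k in F becomes c·x^i·y^j·1^k = c·x^i·y^j.
Substituting Z = 1: F(X, Y, 1) = 2*x**2 - 2*x + y**2 + y.
Note: deg(f) ≤ deg(F) = 2; strict inequality happens when F is divisible by Z (lost terms).
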